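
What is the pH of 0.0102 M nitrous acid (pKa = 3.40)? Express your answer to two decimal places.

HNO2 ⇌ NO2- + H+
Ka = 10^(−3.40) = 3.98 × 10^-4
Let x = [H+] at equilibrium. Ka = x²/(0.0102 − x).
The 5% rule fails; solving x² + Ka·x − Ka·C₀ = 0 exactly:
x = (−Ka + √(Ka² + 4·Ka·C₀))/2 = 1.83 × 10^-3 M
pH = −log[H+] = −log(1.83 × 10^-3) = 2.74

pH = 2.74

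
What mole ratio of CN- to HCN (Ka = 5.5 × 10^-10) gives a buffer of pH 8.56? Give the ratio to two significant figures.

pKa = -log(5.5 × 10^-10) = 9.260
pH = pKa + log(r) ⇒ log(r) = 8.56 − 9.260 = -0.700
r = [CN-]/[HCN] = 10^(-0.700) = 0.2

ratio = 0.20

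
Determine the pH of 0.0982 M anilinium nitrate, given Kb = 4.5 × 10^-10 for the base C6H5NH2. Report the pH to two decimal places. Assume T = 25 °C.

C6H5NH3+ is the conjugate acid of the weak base C6H5NH2.
Ka = Kw/Kb = 1.0×10^-14 / 4.5 × 10^-10 = 2.22 × 10^-5
Let x = [H+] at equilibrium. Ka = x²/(0.0982 − x).
Since Ka ≪ C₀, x ≈ √(Ka·C₀) = 1.48 × 10^-3 M.
pH = −log(1.48 × 10^-3) = 2.83

pH = 2.83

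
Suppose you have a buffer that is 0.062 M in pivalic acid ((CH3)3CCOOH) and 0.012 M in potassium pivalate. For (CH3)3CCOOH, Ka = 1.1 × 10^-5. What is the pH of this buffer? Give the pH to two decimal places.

pKa = −log(1.1 × 10^-5) = 4.959
Using pH = pKa + log([base]/[acid]) with [base]/[acid] = 0.012/0.062:
pH = 4.959 + (-0.713) = 4.25

pH = 4.25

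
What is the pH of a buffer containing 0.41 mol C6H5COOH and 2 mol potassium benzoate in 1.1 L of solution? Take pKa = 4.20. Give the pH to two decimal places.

pH = 4.89

Henderson–Hasselbalch: pH = pKa + log([C6H5COO-]/[C6H5COOH]) = 4.20 + log(2/0.41)
pH = 4.20 + (+0.688) = 4.89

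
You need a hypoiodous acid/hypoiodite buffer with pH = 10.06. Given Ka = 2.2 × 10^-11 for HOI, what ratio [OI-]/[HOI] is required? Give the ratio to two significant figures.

ratio = 0.25

pKa = -log(2.2 × 10^-11) = 10.658
pH = pKa + log(r) ⇒ log(r) = 10.06 − 10.658 = -0.598
r = [OI-]/[HOI] = 10^(-0.598) = 0.252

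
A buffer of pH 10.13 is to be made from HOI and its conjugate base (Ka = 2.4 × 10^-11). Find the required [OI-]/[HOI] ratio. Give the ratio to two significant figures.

ratio = 0.32

pKa = -log(2.4 × 10^-11) = 10.620
pH = pKa + log(r) ⇒ log(r) = 10.13 − 10.620 = -0.490
r = [OI-]/[HOI] = 10^(-0.490) = 0.324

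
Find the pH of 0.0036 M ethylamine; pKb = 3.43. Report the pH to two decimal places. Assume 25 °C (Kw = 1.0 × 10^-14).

pH = 10.99

C2H5NH2 + H2O ⇌ C2H5NH3+ + OH-
Kb = 10^(−3.43) = 3.72 × 10^-4
Kb = [OH-]²/(0.0036 − [OH-]) = 3.72 × 10^-4
The 5% rule fails; solving [OH-]² + Kb·[OH-] − Kb·C₀ = 0 exactly:
[OH-] = (−Kb + √(Kb² + 4·Kb·C₀))/2 = 9.86 × 10^-4 M
pOH = 3.01, so pH = 14.00 − pOH = 10.99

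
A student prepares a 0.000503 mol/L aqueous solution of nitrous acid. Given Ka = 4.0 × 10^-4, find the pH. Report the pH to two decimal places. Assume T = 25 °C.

pH = 3.54

HNO2 ⇌ NO2- + H+
Ka = [H+]²/(0.000503 − [H+]) = 4.0 × 10^-4
Here C₀/Ka ≈ 1.26, so the small-[H+] approximation fails. Use the quadratic:
[H+] = [−0.0004 + √(0.0004² + 8.05e-07)]/2 = 2.91 × 10^-4 M
pH = −log[H+] = −log(2.91 × 10^-4) = 3.54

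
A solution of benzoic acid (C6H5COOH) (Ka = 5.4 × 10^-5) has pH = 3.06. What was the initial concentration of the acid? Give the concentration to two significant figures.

[H+] = 10^(-3.06) = 8.71 × 10^-4 M = x
Ka = x²/(C₀ − x) ⇒ C₀ = x + x²/Ka
C₀ = 8.71 × 10^-4 + (8.71 × 10^-4)²/(5.4 × 10^-5) = 1.49 × 10^-2 M

C₀ = 1.5 × 10^-2 M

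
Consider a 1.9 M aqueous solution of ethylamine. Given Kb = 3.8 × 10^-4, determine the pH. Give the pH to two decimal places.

C2H5NH2 + H2O ⇌ C2H5NH3+ + OH-
From the ICE table, Kb = x²/(1.9 − x) = 3.8 × 10^-4.
Assume x ≪ 1.9: x ≈ √(3.8 × 10^-4 × 1.9) = 2.69 × 10^-2 M
(x/C₀ = 1.4% < 5%, so the approximation holds.)
pOH = −log(2.69 × 10^-2) = 1.57; pH = 14.00 − 1.57 = 12.43

pH = 12.43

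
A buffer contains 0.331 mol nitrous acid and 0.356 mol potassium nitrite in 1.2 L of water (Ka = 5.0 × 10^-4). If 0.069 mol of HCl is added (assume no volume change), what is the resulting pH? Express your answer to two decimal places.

pH = 3.16

After neutralization: n(HNO2) = 0.4 mol, n(NO2-) = 0.287 mol.
pKa = −log(5.0 × 10^-4) = 3.301
pH = pKa + log([A⁻]/[HA]) = 3.301 + log(0.287/0.4) = 3.301 -0.144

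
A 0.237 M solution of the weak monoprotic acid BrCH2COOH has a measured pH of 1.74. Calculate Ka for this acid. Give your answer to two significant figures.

[H+] = 10^(-1.74) = 1.82 × 10^-2 M
At equilibrium [HA] = 0.237 − 1.82 × 10^-2 = 2.19 × 10^-1 M
Ka = [H+][A-]/[HA] = (1.82 × 10^-2)² / 2.19 × 10^-1 = 1.5 × 10^-3

Ka = 1.5 × 10^-3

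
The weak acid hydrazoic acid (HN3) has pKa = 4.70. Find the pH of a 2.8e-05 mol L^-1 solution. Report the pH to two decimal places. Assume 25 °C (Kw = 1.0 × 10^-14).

HN3 ⇌ N3- + H+
Ka = 10^(−4.70) = 2.00 × 10^-5
Ka = [H+]²/(2.8e-05 − [H+]) = 2.00 × 10^-5
Here C₀/Ka ≈ 1.4, so the small-[H+] approximation fails. Use the quadratic:
[H+] = (−Ka + √(Ka² + 4·Ka·C₀))/2 = 1.57 × 10^-5 M
pH = −log(1.57 × 10^-5) = 4.80

pH = 4.80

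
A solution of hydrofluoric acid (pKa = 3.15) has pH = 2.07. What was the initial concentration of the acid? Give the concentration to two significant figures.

C₀ = 1.1 × 10^-1 M

[H+] = 10^(-2.07) = 8.51 × 10^-3 M = x
Ka = 10^(−3.15) = 7.08 × 10^-4
Ka = x²/(C₀ − x) ⇒ C₀ = x + x²/Ka
C₀ = 8.51 × 10^-3 + (8.51 × 10^-3)²/(7.08 × 10^-4) = 1.11 × 10^-1 M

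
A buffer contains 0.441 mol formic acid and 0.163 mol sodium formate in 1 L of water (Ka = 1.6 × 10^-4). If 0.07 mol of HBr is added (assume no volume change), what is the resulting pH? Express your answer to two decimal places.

Added H+ converts HCOO- to HCOOH: HCOOH → 0.511 mol, HCOO- → 0.093 mol.
pKa = −log(1.6 × 10^-4) = 3.796
Henderson–Hasselbalch with mole ratio 0.093/0.511: pH = 3.796 + (-0.740)

pH = 3.06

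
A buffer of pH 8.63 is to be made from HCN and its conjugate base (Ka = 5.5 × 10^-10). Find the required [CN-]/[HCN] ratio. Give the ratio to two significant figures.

ratio = 0.23

pKa = -log(5.5 × 10^-10) = 9.260
pH = pKa + log(r) ⇒ log(r) = 8.63 − 9.260 = -0.630
r = [CN-]/[HCN] = 10^(-0.630) = 0.234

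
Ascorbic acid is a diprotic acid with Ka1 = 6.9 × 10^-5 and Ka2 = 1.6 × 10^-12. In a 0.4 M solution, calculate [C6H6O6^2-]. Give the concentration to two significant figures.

1.6 × 10^-12 M

First ionization gives [H+] ≈ [HC6H6O6-] = 5.25 × 10^-3 M.
Second step: Ka2 = [H+][C6H6O6^2-]/[HC6H6O6-] ≈ [C6H6O6^2-] (since [H+] ≈ [HC6H6O6-]).
So [C6H6O6^2-] ≈ Ka2.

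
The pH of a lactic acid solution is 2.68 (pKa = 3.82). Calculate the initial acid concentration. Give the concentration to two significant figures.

C₀ = 3.1 × 10^-2 M

[H+] = 10^(-2.68) = 2.09 × 10^-3 M = x
Ka = 10^(−3.82) = 1.51 × 10^-4
Ka = x²/(C₀ − x) ⇒ C₀ = x + x²/Ka
C₀ = 2.09 × 10^-3 + (2.09 × 10^-3)²/(1.51 × 10^-4) = 3.10 × 10^-2 M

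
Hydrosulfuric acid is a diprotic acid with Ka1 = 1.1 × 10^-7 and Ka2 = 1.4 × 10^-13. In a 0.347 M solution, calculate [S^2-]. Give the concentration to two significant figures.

First ionization gives [H+] ≈ [HS-] = 1.95 × 10^-4 M.
Second step: Ka2 = [H+][S^2-]/[HS-] ≈ [S^2-] (since [H+] ≈ [HS-]).
So [S^2-] ≈ Ka2.

1.4 × 10^-13 M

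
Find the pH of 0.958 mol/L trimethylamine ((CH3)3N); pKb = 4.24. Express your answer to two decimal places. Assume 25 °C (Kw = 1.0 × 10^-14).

(CH3)3N + H2O ⇌ (CH3)3NH+ + OH-
Kb = 10^(−4.24) = 5.75 × 10^-5
Kb = [OH-]²/(0.958 − [OH-]) = 5.75 × 10^-5
Since Kb ≪ C₀, [OH-] ≈ √(Kb·C₀) = 7.42 × 10^-3 M.
Check: 0.77% ionized — well under 5%, approximation valid.
pOH = −log(7.42 × 10^-3) = 2.13; pH = 14.00 − 2.13 = 11.87

pH = 11.87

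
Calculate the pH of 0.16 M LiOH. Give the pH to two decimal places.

LiOH is a strong base; [OH-] = 0.16 M.
pOH = -log(0.16) = 0.80
pH = 14.00 - 0.80 = 13.20

pH = 13.20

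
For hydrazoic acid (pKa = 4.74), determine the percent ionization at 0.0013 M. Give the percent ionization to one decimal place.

11.2%

HN3 ⇌ N3- + H+; let x = [H+] at equilibrium.
Ka = 10^(−4.74) = 1.82 × 10^-5
Solve x² + 1.82e-05x − 2.37e-08 = 0 → x = 1.45 × 10^-4 M
% ionization = x/C₀ × 100% = 1.45 × 10^-4/0.0013 × 100% = 11.2%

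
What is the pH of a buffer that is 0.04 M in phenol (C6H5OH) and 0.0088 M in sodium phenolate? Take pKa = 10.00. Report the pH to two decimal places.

Henderson–Hasselbalch: pH = pKa + log([C6H5O-]/[C6H5OH]) = 10.00 + log(0.0088/0.04)
pH = 10.00 + (-0.658) = 9.34

pH = 9.34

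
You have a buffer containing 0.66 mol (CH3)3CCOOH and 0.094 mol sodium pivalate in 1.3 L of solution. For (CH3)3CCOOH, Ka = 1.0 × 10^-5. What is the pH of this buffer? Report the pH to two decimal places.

pKa = −log(1.0 × 10^-5) = 5.000
Henderson–Hasselbalch: pH = pKa + log([(CH3)3CCOO-]/[(CH3)3CCOOH]) = 5.000 + log(0.094/0.66)
pH = 5.000 + (-0.846) = 4.15

pH = 4.15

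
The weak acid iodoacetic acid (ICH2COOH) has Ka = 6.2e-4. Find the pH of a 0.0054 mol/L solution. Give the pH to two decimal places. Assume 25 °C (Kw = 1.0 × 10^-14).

ICH2COOH ⇌ ICH2COO- + H+
Ka = [H+]²/(0.0054 − [H+]) = 6.2 × 10^-4
[H+] is not negligible relative to C₀; solve [H+]² + 0.00062·[H+] − 3.35e-06 = 0.
[H+] = (−Ka + √(Ka² + 4·Ka·C₀))/2 = 1.55 × 10^-3 M
pH = −log[H+] = −log(1.55 × 10^-3) = 2.81

pH = 2.81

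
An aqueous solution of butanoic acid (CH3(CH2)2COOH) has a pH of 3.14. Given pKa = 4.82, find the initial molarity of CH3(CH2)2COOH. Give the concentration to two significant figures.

[H+] = 10^(-3.14) = 7.24 × 10^-4 M = x
Ka = 10^(−4.82) = 1.51 × 10^-5
Ka = x²/(C₀ − x) ⇒ C₀ = x + x²/Ka
C₀ = 7.24 × 10^-4 + (7.24 × 10^-4)²/(1.51 × 10^-5) = 3.54 × 10^-2 M

C₀ = 3.5 × 10^-2 M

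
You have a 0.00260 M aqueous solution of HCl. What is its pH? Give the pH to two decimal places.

pH = 2.59

HCl is a strong acid and dissociates completely, so [H+] = 0.00260 M.
pH = -log(0.0026) = 2.59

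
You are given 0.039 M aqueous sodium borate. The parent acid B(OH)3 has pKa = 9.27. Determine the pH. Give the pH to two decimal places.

B(OH)4- is the conjugate base of the weak acid B(OH)3.
Ka = 10^(−9.27) = 5.37 × 10^-10
Kb = Kw/Ka = 1.0×10^-14 / 5.37 × 10^-10 = 1.86 × 10^-5
From the ICE table, Kb = [OH-]²/(0.039 − [OH-]) = 1.86 × 10^-5.
Assume [OH-] ≪ 0.039: [OH-] ≈ √(1.86 × 10^-5 × 0.039) = 8.52 × 10^-4 M
pOH = 3.07, so pH = 14.00 − pOH = 10.93

pH = 10.93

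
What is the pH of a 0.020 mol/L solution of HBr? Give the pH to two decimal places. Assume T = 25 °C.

HBr is a strong acid and dissociates completely, so [H+] = 0.020 M.
pH = -log(0.02) = 1.70

pH = 1.70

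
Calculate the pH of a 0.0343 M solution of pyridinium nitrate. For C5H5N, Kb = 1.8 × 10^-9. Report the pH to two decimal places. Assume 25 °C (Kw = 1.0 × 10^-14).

pH = 3.36

C5H5NH+ is the conjugate acid of the weak base C5H5N.
Ka = Kw/Kb = 1.0×10^-14 / 1.8 × 10^-9 = 5.56 × 10^-6
Ka = [H+]²/(0.0343 − [H+]) = 5.56 × 10^-6
Assume [H+] ≪ 0.0343: [H+] ≈ √(5.56 × 10^-6 × 0.0343) = 4.37 × 10^-4 M
Check: 1.3% ionized — well under 5%, approximation valid.
pH = −log(4.37 × 10^-4) = 3.36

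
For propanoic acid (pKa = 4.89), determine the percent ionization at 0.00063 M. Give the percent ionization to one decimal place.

CH3CH2COOH ⇌ CH3CH2COO- + H+; let x = [H+] at equilibrium.
Ka = 10^(−4.89) = 1.29 × 10^-5
Ka = x²/(C₀ − x); solving the quadratic gives x = 8.39 × 10^-5 M.
Fraction ionized = 8.39 × 10^-5 / 0.00063 = 0.1332 → 13.3%

13.3%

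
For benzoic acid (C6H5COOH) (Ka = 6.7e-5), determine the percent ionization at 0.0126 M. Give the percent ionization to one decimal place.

7.0%

C6H5COOH ⇌ C6H5COO- + H+; let x = [H+] at equilibrium.
Solve x² + 6.7e-05x − 8.44e-07 = 0 → x = 8.86 × 10^-4 M
% ionization = x/C₀ × 100% = 8.86 × 10^-4/0.0126 × 100% = 7.0%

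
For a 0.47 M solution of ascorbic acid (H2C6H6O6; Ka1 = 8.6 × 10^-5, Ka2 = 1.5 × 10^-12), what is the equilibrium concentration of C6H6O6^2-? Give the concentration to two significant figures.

1.5 × 10^-12 M

First ionization gives [H+] ≈ [HC6H6O6-] = 6.36 × 10^-3 M.
Second step: Ka2 = [H+][C6H6O6^2-]/[HC6H6O6-] ≈ [C6H6O6^2-] (since [H+] ≈ [HC6H6O6-]).
So [C6H6O6^2-] ≈ Ka2.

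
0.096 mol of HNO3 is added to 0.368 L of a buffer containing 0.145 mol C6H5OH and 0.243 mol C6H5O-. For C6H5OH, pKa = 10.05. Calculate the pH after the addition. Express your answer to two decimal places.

pH = 9.84

After neutralization: n(C6H5OH) = 0.241 mol, n(C6H5O-) = 0.147 mol.
pH = pKa + log(n_C6H5O-/n_C6H5OH) = 10.05 + log(0.147/0.241) = 10.05 + (-0.215)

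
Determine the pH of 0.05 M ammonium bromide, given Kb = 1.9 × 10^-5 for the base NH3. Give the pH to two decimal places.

pH = 5.29

NH4+ is the conjugate acid of the weak base NH3.
Ka = Kw/Kb = 1.0×10^-14 / 1.9 × 10^-5 = 5.26 × 10^-10
From the ICE table, Ka = [H+]²/(0.05 − [H+]) = 5.26 × 10^-10.
Assume [H+] ≪ 0.05: [H+] ≈ √(5.26 × 10^-10 × 0.05) = 5.13 × 10^-6 M
pH = −log(5.13 × 10^-6) = 5.29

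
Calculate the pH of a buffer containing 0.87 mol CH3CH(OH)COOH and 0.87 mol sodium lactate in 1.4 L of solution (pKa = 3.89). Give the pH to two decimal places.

Henderson–Hasselbalch: pH = pKa + log([CH3CH(OH)COO-]/[CH3CH(OH)COOH]) = 3.89 + log(0.87/0.87)
pH = 3.89 + (+0.000) = 3.89

pH = 3.89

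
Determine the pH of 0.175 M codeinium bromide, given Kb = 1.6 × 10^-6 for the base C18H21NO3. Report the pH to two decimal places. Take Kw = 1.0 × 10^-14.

pH = 4.48

C18H22NO3+ is the conjugate acid of the weak base C18H21NO3.
Ka = Kw/Kb = 1.0×10^-14 / 1.6 × 10^-6 = 6.25 × 10^-9
From the ICE table, Ka = x²/(0.175 − x) = 6.25 × 10^-9.
Since Ka ≪ C₀, x ≈ √(Ka·C₀) = 3.31 × 10^-5 M.
pH = −log[H+] = −log(3.31 × 10^-5) = 4.48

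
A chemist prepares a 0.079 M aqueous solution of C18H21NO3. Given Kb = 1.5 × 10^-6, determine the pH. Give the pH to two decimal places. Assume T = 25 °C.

C18H21NO3 + H2O ⇌ C18H22NO3+ + OH-
Let x = [OH-] at equilibrium. Kb = x²/(0.079 − x).
Since Kb ≪ C₀, x ≈ √(Kb·C₀) = 3.44 × 10^-4 M.
(x/C₀ = 0.44% < 5%, so the approximation holds.)
pOH = −log(3.44 × 10^-4) = 3.46; pH = 14.00 − 3.46 = 10.54

pH = 10.54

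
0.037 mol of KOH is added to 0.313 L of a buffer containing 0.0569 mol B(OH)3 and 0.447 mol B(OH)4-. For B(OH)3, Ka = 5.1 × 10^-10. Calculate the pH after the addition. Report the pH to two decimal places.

pH = 10.68

OH- converts B(OH)3 to B(OH)4-: B(OH)3 → 0.0199 mol, B(OH)4- → 0.484 mol.
pKa = −log(5.1 × 10^-10) = 9.292
pH = pKa + log([A⁻]/[HA]) = 9.292 + log(0.484/0.0199) = 9.292 +1.386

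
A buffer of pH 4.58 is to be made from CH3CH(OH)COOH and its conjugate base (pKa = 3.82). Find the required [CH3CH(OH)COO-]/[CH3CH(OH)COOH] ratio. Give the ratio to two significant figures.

pH = pKa + log(r) ⇒ log(r) = 4.58 − 3.82 = +0.76
r = [CH3CH(OH)COO-]/[CH3CH(OH)COOH] = 10^(+0.76) = 5.75

ratio = 5.8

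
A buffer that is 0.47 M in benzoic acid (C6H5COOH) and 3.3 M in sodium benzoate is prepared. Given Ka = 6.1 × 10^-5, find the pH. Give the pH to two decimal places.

pH = 5.06

pKa = −log(6.1 × 10^-5) = 4.215
Using pH = pKa + log([base]/[acid]) with [base]/[acid] = 3.3/0.47:
pH = 4.215 + (+0.846) = 5.06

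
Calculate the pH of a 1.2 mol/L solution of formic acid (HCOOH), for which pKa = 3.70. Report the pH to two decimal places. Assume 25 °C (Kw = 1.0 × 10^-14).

pH = 1.81

HCOOH ⇌ HCOO- + H+
Ka = 10^(−3.70) = 2.00 × 10^-4
Ka = x²/(1.2 − x) = 2.00 × 10^-4
Neglecting x in the denominator: x = √(2.00 × 10^-4 × 1.2) = 1.55 × 10^-2 M
pH = −log(1.55 × 10^-2) = 1.81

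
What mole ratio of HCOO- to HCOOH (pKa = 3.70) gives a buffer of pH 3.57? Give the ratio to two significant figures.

pH = pKa + log(r) ⇒ log(r) = 3.57 − 3.70 = -0.13
r = [HCOO-]/[HCOOH] = 10^(-0.13) = 0.741

ratio = 0.74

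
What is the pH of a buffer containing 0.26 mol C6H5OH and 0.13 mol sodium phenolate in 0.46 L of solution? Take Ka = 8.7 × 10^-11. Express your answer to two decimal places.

pKa = −log(8.7 × 10^-11) = 10.060
Henderson–Hasselbalch: pH = pKa + log([C6H5O-]/[C6H5OH]) = 10.060 + log(0.13/0.26)
pH = 10.060 + (-0.301) = 9.76

pH = 9.76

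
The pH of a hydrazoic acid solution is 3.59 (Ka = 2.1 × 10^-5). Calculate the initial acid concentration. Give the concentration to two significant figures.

[H+] = 10^(-3.59) = 2.57 × 10^-4 M = x
Ka = x²/(C₀ − x) ⇒ C₀ = x + x²/Ka
C₀ = 2.57 × 10^-4 + (2.57 × 10^-4)²/(2.1 × 10^-5) = 3.40 × 10^-3 M

C₀ = 3.4 × 10^-3 M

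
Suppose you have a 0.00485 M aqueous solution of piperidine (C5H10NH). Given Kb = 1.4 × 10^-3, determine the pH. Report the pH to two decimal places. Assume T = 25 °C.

pH = 11.30

C5H10NH + H2O ⇌ C5H10NH2+ + OH-
Let x = [OH-] at equilibrium. Kb = x²/(0.00485 − x).
Here C₀/Kb ≈ 3.46, so the small-x approximation fails. Use the quadratic:
x = [−0.0014 + √(0.0014² + 2.72e-05)]/2 = 2.00 × 10^-3 M
pOH = 2.70, so pH = 14.00 − pOH = 11.30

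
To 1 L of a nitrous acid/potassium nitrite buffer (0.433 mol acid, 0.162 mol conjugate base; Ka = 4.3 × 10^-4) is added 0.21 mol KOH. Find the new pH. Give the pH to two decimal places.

pH = 3.59

OH- converts HNO2 to NO2-: HNO2 → 0.223 mol, NO2- → 0.372 mol.
pKa = −log(4.3 × 10^-4) = 3.367
pH = pKa + log(n_NO2-/n_HNO2) = 3.367 + log(0.372/0.223) = 3.367 + (+0.222)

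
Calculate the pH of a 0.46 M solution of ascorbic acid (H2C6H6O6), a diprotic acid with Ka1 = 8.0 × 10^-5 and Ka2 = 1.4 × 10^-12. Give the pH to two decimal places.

Since Ka1 ≫ Ka2, the first ionization dominates [H+].
Ka1 = x²/(0.46 − x) = 8.0 × 10^-5
x ≈ √(8.0 × 10^-5 × 0.46) = 6.07 × 10^-3 M
pH = −log(6.07 × 10^-3) = 2.22

pH = 2.22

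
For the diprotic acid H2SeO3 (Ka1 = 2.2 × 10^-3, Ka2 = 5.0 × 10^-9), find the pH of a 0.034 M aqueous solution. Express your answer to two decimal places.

pH = 2.12

Since Ka1 ≫ Ka2, the first ionization dominates [H+].
Ka1 = x²/(0.034 − x) = 2.2 × 10^-3
Solving the quadratic: x = (−Ka1 + √(Ka1² + 4·Ka1·C₀))/2 = 7.62 × 10^-3 M
pH = −log(7.62 × 10^-3) = 2.12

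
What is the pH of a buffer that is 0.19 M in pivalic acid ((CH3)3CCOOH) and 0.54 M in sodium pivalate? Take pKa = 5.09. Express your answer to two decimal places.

pH = 5.54

Using pH = pKa + log([base]/[acid]) with [base]/[acid] = 0.54/0.19:
pH = 5.09 + (+0.454) = 5.54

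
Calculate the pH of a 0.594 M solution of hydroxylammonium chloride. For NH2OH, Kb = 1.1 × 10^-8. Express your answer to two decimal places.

pH = 3.13

NH3OH+ is the conjugate acid of the weak base NH2OH.
Ka = Kw/Kb = 1.0×10^-14 / 1.1 × 10^-8 = 9.09 × 10^-7
From the ICE table, Ka = [H+]²/(0.594 − [H+]) = 9.09 × 10^-7.
Neglecting [H+] in the denominator: [H+] = √(9.09 × 10^-7 × 0.594) = 7.35 × 10^-4 M
pH = −log(7.35 × 10^-4) = 3.13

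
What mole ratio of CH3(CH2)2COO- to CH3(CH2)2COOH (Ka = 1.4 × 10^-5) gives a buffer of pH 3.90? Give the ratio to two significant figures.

ratio = 0.11

pKa = -log(1.4 × 10^-5) = 4.854
pH = pKa + log(r) ⇒ log(r) = 3.90 − 4.854 = -0.954
r = [CH3(CH2)2COO-]/[CH3(CH2)2COOH] = 10^(-0.954) = 0.111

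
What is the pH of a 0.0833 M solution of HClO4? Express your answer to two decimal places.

pH = 1.08

HClO4 is a strong acid and dissociates completely, so [H+] = 0.0833 M.
pH = -log(0.0833) = 1.08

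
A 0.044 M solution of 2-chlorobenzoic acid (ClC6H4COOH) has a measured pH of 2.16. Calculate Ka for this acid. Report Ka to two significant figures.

Ka = 1.3 × 10^-3

[H+] = 10^(-2.16) = 6.92 × 10^-3 M
At equilibrium [HA] = 0.044 − 6.92 × 10^-3 = 3.71 × 10^-2 M
Ka = [H+][A-]/[HA] = (6.92 × 10^-3)² / 3.71 × 10^-2 = 1.3 × 10^-3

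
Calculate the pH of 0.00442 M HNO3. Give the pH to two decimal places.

HNO3 is a strong acid and dissociates completely, so [H+] = 0.00442 M.
pH = -log(0.00442) = 2.35

pH = 2.35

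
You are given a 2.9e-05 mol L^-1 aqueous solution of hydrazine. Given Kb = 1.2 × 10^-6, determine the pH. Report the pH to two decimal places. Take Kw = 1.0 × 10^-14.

N2H4 + H2O ⇌ N2H5+ + OH-
Kb = [OH-]²/(2.9e-05 − [OH-]) = 1.2 × 10^-6
Here C₀/Kb ≈ 24.2, so the small-[OH-] approximation fails. Use the quadratic:
[OH-] = [−1.2e-06 + √(1.2e-06² + 1.39e-10)]/2 = 5.33 × 10^-6 M
pOH = 5.27, so pH = 14.00 − pOH = 8.73

pH = 8.73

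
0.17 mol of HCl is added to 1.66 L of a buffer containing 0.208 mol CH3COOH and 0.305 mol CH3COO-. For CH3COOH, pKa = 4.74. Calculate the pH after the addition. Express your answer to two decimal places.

pH = 4.29

Added H+ converts CH3COO- to CH3COOH: CH3COOH → 0.378 mol, CH3COO- → 0.135 mol.
pH = pKa + log(n_CH3COO-/n_CH3COOH) = 4.74 + log(0.135/0.378) = 4.74 + (-0.447)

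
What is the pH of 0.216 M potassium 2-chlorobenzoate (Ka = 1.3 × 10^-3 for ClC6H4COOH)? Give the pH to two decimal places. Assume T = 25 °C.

pH = 8.11

ClC6H4COO- is the conjugate base of the weak acid ClC6H4COOH.
Kb = Kw/Ka = 1.0×10^-14 / 1.3 × 10^-3 = 7.69 × 10^-12
From the ICE table, Kb = x²/(0.216 − x) = 7.69 × 10^-12.
Since Kb ≪ C₀, x ≈ √(Kb·C₀) = 1.29 × 10^-6 M.
Check: 0.0006% ionized — well under 5%, approximation valid.
pOH = 5.89, so pH = 14.00 − pOH = 8.11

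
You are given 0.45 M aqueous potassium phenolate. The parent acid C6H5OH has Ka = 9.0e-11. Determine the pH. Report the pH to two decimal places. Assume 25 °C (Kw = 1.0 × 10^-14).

pH = 11.85

C6H5O- is the conjugate base of the weak acid C6H5OH.
Kb = Kw/Ka = 1.0×10^-14 / 9.0 × 10^-11 = 1.11 × 10^-4
From the ICE table, Kb = [OH-]²/(0.45 − [OH-]) = 1.11 × 10^-4.
Assume [OH-] ≪ 0.45: [OH-] ≈ √(1.11 × 10^-4 × 0.45) = 7.07 × 10^-3 M
pOH = 2.15, so pH = 14.00 − pOH = 11.85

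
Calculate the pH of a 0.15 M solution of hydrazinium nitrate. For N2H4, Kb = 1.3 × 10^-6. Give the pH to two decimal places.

pH = 4.47

N2H5+ is the conjugate acid of the weak base N2H4.
Ka = Kw/Kb = 1.0×10^-14 / 1.3 × 10^-6 = 7.69 × 10^-9
Let x = [H+] at equilibrium. Ka = x²/(0.15 − x).
Assume x ≪ 0.15: x ≈ √(7.69 × 10^-9 × 0.15) = 3.40 × 10^-5 M
(x/C₀ = 0.023% < 5%, so the approximation holds.)
pH = −log[H+] = −log(3.40 × 10^-5) = 4.47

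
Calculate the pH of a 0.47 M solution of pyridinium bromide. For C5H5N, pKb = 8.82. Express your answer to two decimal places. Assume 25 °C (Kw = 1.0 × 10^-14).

pH = 2.75

C5H5NH+ is the conjugate acid of the weak base C5H5N.
Kb = 10^(−8.82) = 1.51 × 10^-9
Ka = Kw/Kb = 1.0×10^-14 / 1.51 × 10^-9 = 6.62 × 10^-6
Let x = [H+] at equilibrium. Ka = x²/(0.47 − x).
Since Ka ≪ C₀, x ≈ √(Ka·C₀) = 1.76 × 10^-3 M.
(x/C₀ = 0.38% < 5%, so the approximation holds.)
pH = −log[H+] = −log(1.76 × 10^-3) = 2.75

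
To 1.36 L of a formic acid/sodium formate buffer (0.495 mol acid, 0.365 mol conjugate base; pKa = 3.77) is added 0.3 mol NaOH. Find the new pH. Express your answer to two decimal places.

After neutralization: n(HCOOH) = 0.195 mol, n(HCOO-) = 0.665 mol.
Henderson–Hasselbalch with mole ratio 0.665/0.195: pH = 3.77 + (+0.533)

pH = 4.30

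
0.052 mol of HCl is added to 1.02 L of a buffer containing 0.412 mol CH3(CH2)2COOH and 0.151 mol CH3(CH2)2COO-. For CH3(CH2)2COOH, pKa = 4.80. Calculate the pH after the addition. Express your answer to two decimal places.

pH = 4.13

After neutralization: n(CH3(CH2)2COOH) = 0.464 mol, n(CH3(CH2)2COO-) = 0.099 mol.
pH = pKa + log(n_CH3(CH2)2COO-/n_CH3(CH2)2COOH) = 4.80 + log(0.099/0.464) = 4.80 + (-0.671)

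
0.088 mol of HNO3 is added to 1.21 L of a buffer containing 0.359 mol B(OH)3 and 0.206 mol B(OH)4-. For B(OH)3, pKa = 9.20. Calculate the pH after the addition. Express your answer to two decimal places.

pH = 8.62

Added H+ converts B(OH)4- to B(OH)3: B(OH)3 → 0.447 mol, B(OH)4- → 0.118 mol.
pH = pKa + log(n_B(OH)4-/n_B(OH)3) = 9.20 + log(0.118/0.447) = 9.20 + (-0.578)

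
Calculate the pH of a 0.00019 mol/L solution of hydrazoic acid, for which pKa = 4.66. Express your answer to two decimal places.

HN3 ⇌ N3- + H+
Ka = 10^(−4.66) = 2.19 × 10^-5
From the ICE table, Ka = [H+]²/(0.00019 − [H+]) = 2.19 × 10^-5.
Here C₀/Ka ≈ 8.68, so the small-[H+] approximation fails. Use the quadratic:
[H+] = [−2.19e-05 + √(2.19e-05² + 1.66e-08)]/2 = 5.45 × 10^-5 M
pH = −log[H+] = −log(5.45 × 10^-5) = 4.26

pH = 4.26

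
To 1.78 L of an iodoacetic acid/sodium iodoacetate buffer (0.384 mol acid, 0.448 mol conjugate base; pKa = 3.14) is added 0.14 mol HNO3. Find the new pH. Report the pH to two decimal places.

pH = 2.91

Added H+ converts ICH2COO- to ICH2COOH: ICH2COOH → 0.524 mol, ICH2COO- → 0.308 mol.
pH = pKa + log([A⁻]/[HA]) = 3.14 + log(0.308/0.524) = 3.14 -0.231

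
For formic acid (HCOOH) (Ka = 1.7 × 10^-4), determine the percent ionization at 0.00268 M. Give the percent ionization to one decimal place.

HCOOH ⇌ HCOO- + H+; let x = [H+] at equilibrium.
Solve x² + 0.00017x − 4.56e-07 = 0 → x = 5.95 × 10^-4 M
Fraction ionized = 5.95 × 10^-4 / 0.00268 = 0.2220 → 22.2%

22.2%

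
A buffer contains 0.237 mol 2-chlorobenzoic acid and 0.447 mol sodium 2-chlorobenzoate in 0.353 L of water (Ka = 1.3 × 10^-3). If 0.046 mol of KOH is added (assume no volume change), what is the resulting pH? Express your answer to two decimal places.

After neutralization: n(ClC6H4COOH) = 0.191 mol, n(ClC6H4COO-) = 0.493 mol.
pKa = −log(1.3 × 10^-3) = 2.886
pH = pKa + log([A⁻]/[HA]) = 2.886 + log(0.493/0.191) = 2.886 +0.412

pH = 3.30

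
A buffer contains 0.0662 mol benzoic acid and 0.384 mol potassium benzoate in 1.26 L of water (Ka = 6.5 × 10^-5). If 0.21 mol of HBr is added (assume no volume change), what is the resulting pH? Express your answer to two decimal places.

pH = 3.99

After neutralization: n(C6H5COOH) = 0.276 mol, n(C6H5COO-) = 0.174 mol.
pKa = −log(6.5 × 10^-5) = 4.187
Henderson–Hasselbalch with mole ratio 0.174/0.276: pH = 4.187 + (-0.200)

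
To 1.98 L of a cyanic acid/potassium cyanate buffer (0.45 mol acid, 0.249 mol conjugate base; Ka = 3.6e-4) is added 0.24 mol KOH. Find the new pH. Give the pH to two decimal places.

pH = 3.81

After neutralization: n(HOCN) = 0.21 mol, n(OCN-) = 0.489 mol.
pKa = −log(3.6 × 10^-4) = 3.444
pH = pKa + log([A⁻]/[HA]) = 3.444 + log(0.489/0.21) = 3.444 +0.367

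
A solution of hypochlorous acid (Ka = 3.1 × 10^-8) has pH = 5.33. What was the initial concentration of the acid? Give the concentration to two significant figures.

C₀ = 7.1 × 10^-4 M

[H+] = 10^(-5.33) = 4.68 × 10^-6 M = x
Ka = x²/(C₀ − x) ⇒ C₀ = x + x²/Ka
C₀ = 4.68 × 10^-6 + (4.68 × 10^-6)²/(3.1 × 10^-8) = 7.11 × 10^-4 M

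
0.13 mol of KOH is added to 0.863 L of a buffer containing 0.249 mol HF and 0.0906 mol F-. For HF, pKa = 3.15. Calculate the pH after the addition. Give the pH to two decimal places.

OH- converts HF to F-: HF → 0.119 mol, F- → 0.221 mol.
Henderson–Hasselbalch with mole ratio 0.221/0.119: pH = 3.15 + (+0.269)

pH = 3.42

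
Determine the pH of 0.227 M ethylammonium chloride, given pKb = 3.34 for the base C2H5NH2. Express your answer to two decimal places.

C2H5NH3+ is the conjugate acid of the weak base C2H5NH2.
Kb = 10^(−3.34) = 4.57 × 10^-4
Ka = Kw/Kb = 1.0×10^-14 / 4.57 × 10^-4 = 2.19 × 10^-11
From the ICE table, Ka = x²/(0.227 − x) = 2.19 × 10^-11.
Neglecting x in the denominator: x = √(2.19 × 10^-11 × 0.227) = 2.23 × 10^-6 M
(x/C₀ = 0.00098% < 5%, so the approximation holds.)
pH = −log(2.23 × 10^-6) = 5.65

pH = 5.65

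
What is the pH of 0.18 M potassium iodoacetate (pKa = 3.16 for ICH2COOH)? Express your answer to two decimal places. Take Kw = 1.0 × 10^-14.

ICH2COO- is the conjugate base of the weak acid ICH2COOH.
Ka = 10^(−3.16) = 6.92 × 10^-4
Kb = Kw/Ka = 1.0×10^-14 / 6.92 × 10^-4 = 1.45 × 10^-11
From the ICE table, Kb = [OH-]²/(0.18 − [OH-]) = 1.45 × 10^-11.
Neglecting [OH-] in the denominator: [OH-] = √(1.45 × 10^-11 × 0.18) = 1.62 × 10^-6 M
pOH = −log(1.62 × 10^-6) = 5.79; pH = 14.00 − 5.79 = 8.21

pH = 8.21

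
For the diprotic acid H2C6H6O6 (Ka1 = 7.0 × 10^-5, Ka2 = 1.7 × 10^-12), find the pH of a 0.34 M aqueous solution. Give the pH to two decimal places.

Since Ka1 ≫ Ka2, the first ionization dominates [H+].
Ka1 = x²/(0.34 − x) = 7.0 × 10^-5
x ≈ √(7.0 × 10^-5 × 0.34) = 4.88 × 10^-3 M
pH = −log(4.88 × 10^-3) = 2.31

pH = 2.31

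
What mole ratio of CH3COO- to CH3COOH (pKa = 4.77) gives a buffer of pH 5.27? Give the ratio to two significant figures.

pH = pKa + log(r) ⇒ log(r) = 5.27 − 4.77 = +0.50
r = [CH3COO-]/[CH3COOH] = 10^(+0.50) = 3.16

ratio = 3.2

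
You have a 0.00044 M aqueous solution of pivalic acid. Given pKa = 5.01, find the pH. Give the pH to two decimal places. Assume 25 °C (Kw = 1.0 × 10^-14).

(CH3)3CCOOH ⇌ (CH3)3CCOO- + H+
Ka = 10^(−5.01) = 9.77 × 10^-6
Let x = [H+] at equilibrium. Ka = x²/(0.00044 − x).
Here C₀/Ka ≈ 45, so the small-x approximation fails. Use the quadratic:
x = [−9.77e-06 + √(9.77e-06² + 1.72e-08)]/2 = 6.09 × 10^-5 M
pH = −log(6.09 × 10^-5) = 4.22

pH = 4.22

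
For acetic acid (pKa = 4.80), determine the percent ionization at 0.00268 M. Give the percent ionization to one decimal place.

7.4%

CH3COOH ⇌ CH3COO- + H+; let x = [H+] at equilibrium.
Ka = 10^(−4.80) = 1.58 × 10^-5
Solve x² + 1.58e-05x − 4.23e-08 = 0 → x = 1.98 × 10^-4 M
% ionization = x/C₀ × 100% = 1.98 × 10^-4/0.00268 × 100% = 7.4%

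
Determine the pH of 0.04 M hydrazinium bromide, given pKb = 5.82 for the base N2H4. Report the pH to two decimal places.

pH = 4.79

N2H5+ is the conjugate acid of the weak base N2H4.
Kb = 10^(−5.82) = 1.51 × 10^-6
Ka = Kw/Kb = 1.0×10^-14 / 1.51 × 10^-6 = 6.62 × 10^-9
Ka = x²/(0.04 − x) = 6.62 × 10^-9
Neglecting x in the denominator: x = √(6.62 × 10^-9 × 0.04) = 1.63 × 10^-5 M
Check: 0.041% ionized — well under 5%, approximation valid.
pH = −log[H+] = −log(1.63 × 10^-5) = 4.79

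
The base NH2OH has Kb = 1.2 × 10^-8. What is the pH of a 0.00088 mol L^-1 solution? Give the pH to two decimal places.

pH = 8.51

NH2OH + H2O ⇌ NH3OH+ + OH-
Let x = [OH-] at equilibrium. Kb = x²/(0.00088 − x).
Neglecting x in the denominator: x = √(1.2 × 10^-8 × 0.00088) = 3.25 × 10^-6 M
(x/C₀ = 0.37% < 5%, so the approximation holds.)
pOH = 5.49, so pH = 14.00 − pOH = 8.51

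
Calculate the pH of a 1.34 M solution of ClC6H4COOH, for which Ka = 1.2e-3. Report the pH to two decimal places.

ClC6H4COOH ⇌ ClC6H4COO- + H+
Ka = x²/(1.34 − x) = 1.2 × 10^-3
Since Ka ≪ C₀, x ≈ √(Ka·C₀) = 4.01 × 10^-2 M.
pH = −log(4.01 × 10^-2) = 1.40

pH = 1.40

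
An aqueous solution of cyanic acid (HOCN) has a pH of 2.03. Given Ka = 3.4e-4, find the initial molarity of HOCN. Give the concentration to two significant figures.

[H+] = 10^(-2.03) = 9.33 × 10^-3 M = x
Ka = x²/(C₀ − x) ⇒ C₀ = x + x²/Ka
C₀ = 9.33 × 10^-3 + (9.33 × 10^-3)²/(3.4 × 10^-4) = 2.65 × 10^-1 M

C₀ = 2.7 × 10^-1 M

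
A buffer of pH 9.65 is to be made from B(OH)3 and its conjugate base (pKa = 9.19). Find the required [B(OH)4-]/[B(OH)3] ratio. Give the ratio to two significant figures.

ratio = 2.9

pH = pKa + log(r) ⇒ log(r) = 9.65 − 9.19 = +0.46
r = [B(OH)4-]/[B(OH)3] = 10^(+0.46) = 2.88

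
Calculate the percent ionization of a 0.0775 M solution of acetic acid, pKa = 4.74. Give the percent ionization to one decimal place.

CH3COOH ⇌ CH3COO- + H+; let x = [H+] at equilibrium.
Ka = 10^(−4.74) = 1.82 × 10^-5
x ≈ √(Ka·C₀) = √(1.82 × 10^-5 × 0.0775) = 1.19 × 10^-3 M
Fraction ionized = 1.19 × 10^-3 / 0.0775 = 0.0154 → 1.5%

1.5%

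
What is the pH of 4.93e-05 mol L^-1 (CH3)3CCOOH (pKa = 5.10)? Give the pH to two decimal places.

pH = 4.79

(CH3)3CCOOH ⇌ (CH3)3CCOO- + H+
Ka = 10^(−5.10) = 7.94 × 10^-6
Ka = [H+]²/(4.93e-05 − [H+]) = 7.94 × 10^-6
[H+] is not negligible relative to C₀; solve [H+]² + 7.94e-06·[H+] − 3.91e-10 = 0.
[H+] = (−Ka + √(Ka² + 4·Ka·C₀))/2 = 1.62 × 10^-5 M
pH = −log[H+] = −log(1.62 × 10^-5) = 4.79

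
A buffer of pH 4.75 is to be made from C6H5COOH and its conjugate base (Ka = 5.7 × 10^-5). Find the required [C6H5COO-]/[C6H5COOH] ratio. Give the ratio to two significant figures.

pKa = -log(5.7 × 10^-5) = 4.244
pH = pKa + log(r) ⇒ log(r) = 4.75 − 4.244 = +0.506
r = [C6H5COO-]/[C6H5COOH] = 10^(+0.506) = 3.21

ratio = 3.2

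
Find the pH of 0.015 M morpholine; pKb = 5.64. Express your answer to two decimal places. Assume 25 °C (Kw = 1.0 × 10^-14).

pH = 10.27

C4H8ONH + H2O ⇌ C4H8ONH2+ + OH-
Kb = 10^(−5.64) = 2.29 × 10^-6
From the ICE table, Kb = [OH-]²/(0.015 − [OH-]) = 2.29 × 10^-6.
Assume [OH-] ≪ 0.015: [OH-] ≈ √(2.29 × 10^-6 × 0.015) = 1.85 × 10^-4 M
Check: 1.2% ionized — well under 5%, approximation valid.
pOH = 3.73, so pH = 14.00 − pOH = 10.27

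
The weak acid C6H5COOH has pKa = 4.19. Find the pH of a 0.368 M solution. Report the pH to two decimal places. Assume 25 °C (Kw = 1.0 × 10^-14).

pH = 2.31

C6H5COOH ⇌ C6H5COO- + H+
Ka = 10^(−4.19) = 6.46 × 10^-5
From the ICE table, Ka = [H+]²/(0.368 − [H+]) = 6.46 × 10^-5.
Assume [H+] ≪ 0.368: [H+] ≈ √(6.46 × 10^-5 × 0.368) = 4.88 × 10^-3 M
pH = −log(4.88 × 10^-3) = 2.31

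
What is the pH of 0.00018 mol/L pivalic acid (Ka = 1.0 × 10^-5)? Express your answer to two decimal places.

pH = 4.42

(CH3)3CCOOH ⇌ (CH3)3CCOO- + H+
Ka = [H+]²/(0.00018 − [H+]) = 1.0 × 10^-5
[H+] is not negligible relative to C₀; solve [H+]² + 1e-05·[H+] − 1.8e-09 = 0.
[H+] = [−1e-05 + √(1e-05² + 7.2e-09)]/2 = 3.77 × 10^-5 M
pH = −log(3.77 × 10^-5) = 4.42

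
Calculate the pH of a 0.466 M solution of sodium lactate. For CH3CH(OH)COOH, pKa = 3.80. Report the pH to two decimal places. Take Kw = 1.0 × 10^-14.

CH3CH(OH)COO- is the conjugate base of the weak acid CH3CH(OH)COOH.
Ka = 10^(−3.80) = 1.58 × 10^-4
Kb = Kw/Ka = 1.0×10^-14 / 1.58 × 10^-4 = 6.33 × 10^-11
Let x = [OH-] at equilibrium. Kb = x²/(0.466 − x).
Neglecting x in the denominator: x = √(6.33 × 10^-11 × 0.466) = 5.43 × 10^-6 M
(x/C₀ = 0.0012% < 5%, so the approximation holds.)
pOH = −log(5.43 × 10^-6) = 5.27; pH = 14.00 − 5.27 = 8.73

pH = 8.73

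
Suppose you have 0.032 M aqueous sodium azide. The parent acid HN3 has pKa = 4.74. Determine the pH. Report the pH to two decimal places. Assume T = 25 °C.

pH = 8.62

N3- is the conjugate base of the weak acid HN3.
Ka = 10^(−4.74) = 1.82 × 10^-5
Kb = Kw/Ka = 1.0×10^-14 / 1.82 × 10^-5 = 5.49 × 10^-10
Let x = [OH-] at equilibrium. Kb = x²/(0.032 − x).
Assume x ≪ 0.032: x ≈ √(5.49 × 10^-10 × 0.032) = 4.19 × 10^-6 M
pOH = 5.38, so pH = 14.00 − pOH = 8.62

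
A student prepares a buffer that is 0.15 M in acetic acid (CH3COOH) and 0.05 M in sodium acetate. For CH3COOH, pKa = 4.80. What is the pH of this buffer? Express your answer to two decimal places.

Using pH = pKa + log([base]/[acid]) with [base]/[acid] = 0.05/0.15:
pH = 4.80 + (-0.477) = 4.32

pH = 4.32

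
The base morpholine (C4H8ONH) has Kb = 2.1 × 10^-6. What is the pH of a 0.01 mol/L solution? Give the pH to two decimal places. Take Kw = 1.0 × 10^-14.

C4H8ONH + H2O ⇌ C4H8ONH2+ + OH-
From the ICE table, Kb = [OH-]²/(0.01 − [OH-]) = 2.1 × 10^-6.
Assume [OH-] ≪ 0.01: [OH-] ≈ √(2.1 × 10^-6 × 0.01) = 1.45 × 10^-4 M
pOH = 3.84, so pH = 14.00 − pOH = 10.16

pH = 10.16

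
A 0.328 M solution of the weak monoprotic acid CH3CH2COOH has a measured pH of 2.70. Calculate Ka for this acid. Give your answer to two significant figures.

Ka = 1.2 × 10^-5

[H+] = 10^(-2.70) = 2.00 × 10^-3 M
At equilibrium [HA] = 0.328 − 2.00 × 10^-3 = 3.26 × 10^-1 M
Ka = [H+][A-]/[HA] = (2.00 × 10^-3)² / 3.26 × 10^-1 = 1.2 × 10^-5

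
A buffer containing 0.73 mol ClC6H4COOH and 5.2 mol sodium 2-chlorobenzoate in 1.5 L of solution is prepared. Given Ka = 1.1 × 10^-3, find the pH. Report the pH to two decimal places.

pH = 3.81

pKa = −log(1.1 × 10^-3) = 2.959
Using pH = pKa + log([base]/[acid]) with [base]/[acid] = 5.2/0.73:
pH = 2.959 + (+0.853) = 3.81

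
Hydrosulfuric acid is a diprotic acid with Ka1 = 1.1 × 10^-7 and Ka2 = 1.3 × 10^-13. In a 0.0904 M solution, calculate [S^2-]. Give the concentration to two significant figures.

First ionization gives [H+] ≈ [HS-] = 9.97 × 10^-5 M.
Second step: Ka2 = [H+][S^2-]/[HS-] ≈ [S^2-] (since [H+] ≈ [HS-]).
So [S^2-] ≈ Ka2.

1.3 × 10^-13 M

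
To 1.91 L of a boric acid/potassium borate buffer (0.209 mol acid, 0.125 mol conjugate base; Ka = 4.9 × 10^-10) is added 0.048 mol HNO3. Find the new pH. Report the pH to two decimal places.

After neutralization: n(B(OH)3) = 0.257 mol, n(B(OH)4-) = 0.077 mol.
pKa = −log(4.9 × 10^-10) = 9.310
pH = pKa + log([A⁻]/[HA]) = 9.310 + log(0.077/0.257) = 9.310 -0.523

pH = 8.79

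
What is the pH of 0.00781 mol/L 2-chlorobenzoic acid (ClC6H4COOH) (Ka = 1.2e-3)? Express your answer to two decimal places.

ClC6H4COOH ⇌ ClC6H4COO- + H+
Ka = [H+]²/(0.00781 − [H+]) = 1.2 × 10^-3
[H+] is not negligible relative to C₀; solve [H+]² + 0.0012·[H+] − 9.37e-06 = 0.
[H+] = (−Ka + √(Ka² + 4·Ka·C₀))/2 = 2.52 × 10^-3 M
pH = −log(2.52 × 10^-3) = 2.60

pH = 2.60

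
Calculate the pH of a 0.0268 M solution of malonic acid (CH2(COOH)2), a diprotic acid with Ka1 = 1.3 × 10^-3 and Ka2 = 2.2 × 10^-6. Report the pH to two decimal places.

pH = 2.28

Since Ka1 ≫ Ka2, the first ionization dominates [H+].
Ka1 = x²/(0.0268 − x) = 1.3 × 10^-3
Solving the quadratic: x = (−Ka1 + √(Ka1² + 4·Ka1·C₀))/2 = 5.29 × 10^-3 M
pH = −log(5.29 × 10^-3) = 2.28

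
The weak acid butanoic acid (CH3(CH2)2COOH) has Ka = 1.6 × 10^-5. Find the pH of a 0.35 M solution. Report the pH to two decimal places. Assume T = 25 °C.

pH = 2.63

CH3(CH2)2COOH ⇌ CH3(CH2)2COO- + H+
From the ICE table, Ka = x²/(0.35 − x) = 1.6 × 10^-5.
Neglecting x in the denominator: x = √(1.6 × 10^-5 × 0.35) = 2.37 × 10^-3 M
Check: 0.68% ionized — well under 5%, approximation valid.
pH = −log(2.37 × 10^-3) = 2.63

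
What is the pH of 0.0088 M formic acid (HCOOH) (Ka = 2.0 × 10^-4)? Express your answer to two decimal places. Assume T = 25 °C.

HCOOH ⇌ HCOO- + H+
Ka = [H+]²/(0.0088 − [H+]) = 2.0 × 10^-4
Here C₀/Ka ≈ 44, so the small-[H+] approximation fails. Use the quadratic:
[H+] = (−Ka + √(Ka² + 4·Ka·C₀))/2 = 1.23 × 10^-3 M
pH = −log(1.23 × 10^-3) = 2.91

pH = 2.91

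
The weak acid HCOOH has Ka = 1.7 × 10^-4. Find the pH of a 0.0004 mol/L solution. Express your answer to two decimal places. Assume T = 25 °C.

pH = 3.72

HCOOH ⇌ HCOO- + H+
Ka = x²/(0.0004 − x) = 1.7 × 10^-4
The 5% rule fails; solving x² + Ka·x − Ka·C₀ = 0 exactly:
x = (−Ka + √(Ka² + 4·Ka·C₀))/2 = 1.89 × 10^-4 M
pH = −log(1.89 × 10^-4) = 3.72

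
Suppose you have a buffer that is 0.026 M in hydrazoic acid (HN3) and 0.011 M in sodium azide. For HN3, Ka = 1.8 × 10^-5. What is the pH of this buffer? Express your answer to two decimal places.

pH = 4.37

pKa = −log(1.8 × 10^-5) = 4.745
Henderson–Hasselbalch: pH = pKa + log([N3-]/[HN3]) = 4.745 + log(0.011/0.026)
pH = 4.745 + (-0.374) = 4.37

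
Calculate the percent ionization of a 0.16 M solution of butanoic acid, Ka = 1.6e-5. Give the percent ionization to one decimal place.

CH3(CH2)2COOH ⇌ CH3(CH2)2COO- + H+; let x = [H+] at equilibrium.
x ≈ √(Ka·C₀) = √(1.6 × 10^-5 × 0.16) = 1.60 × 10^-3 M
Fraction ionized = 1.60 × 10^-3 / 0.16 = 0.0100 → 1.0%

1.0%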